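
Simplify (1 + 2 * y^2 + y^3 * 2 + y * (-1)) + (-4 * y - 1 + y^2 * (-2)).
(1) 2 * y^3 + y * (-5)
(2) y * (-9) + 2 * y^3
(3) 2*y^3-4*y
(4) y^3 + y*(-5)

Adding the polynomials and combining like terms:
(1 + 2*y^2 + y^3*2 + y*(-1)) + (-4*y - 1 + y^2*(-2))
= 2 * y^3 + y * (-5)
1) 2 * y^3 + y * (-5)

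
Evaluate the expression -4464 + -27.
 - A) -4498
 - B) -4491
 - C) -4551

-4464 + -27 = -4491
B) -4491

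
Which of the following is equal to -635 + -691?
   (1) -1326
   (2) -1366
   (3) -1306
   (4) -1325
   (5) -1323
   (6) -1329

-635 + -691 = -1326
1) -1326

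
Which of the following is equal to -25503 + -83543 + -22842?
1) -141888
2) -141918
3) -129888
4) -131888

First: -25503 + -83543 = -109046
Then: -109046 + -22842 = -131888
4) -131888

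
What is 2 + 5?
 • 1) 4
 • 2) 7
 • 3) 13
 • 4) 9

2 + 5 = 7
2) 7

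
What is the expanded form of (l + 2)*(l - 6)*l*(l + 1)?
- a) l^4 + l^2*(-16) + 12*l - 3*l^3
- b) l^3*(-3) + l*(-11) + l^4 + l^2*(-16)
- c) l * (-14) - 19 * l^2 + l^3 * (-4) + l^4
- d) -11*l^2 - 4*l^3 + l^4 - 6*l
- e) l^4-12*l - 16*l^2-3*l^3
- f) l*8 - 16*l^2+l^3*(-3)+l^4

Expanding (l + 2)*(l - 6)*l*(l + 1):
= l^4-12*l - 16*l^2-3*l^3
e) l^4-12*l - 16*l^2-3*l^3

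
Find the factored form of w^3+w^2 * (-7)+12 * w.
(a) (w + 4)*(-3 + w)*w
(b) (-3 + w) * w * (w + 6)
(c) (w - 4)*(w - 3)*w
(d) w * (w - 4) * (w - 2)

We need to factor w^3+w^2 * (-7)+12 * w.
The factored form is (w - 4)*(w - 3)*w.
c) (w - 4)*(w - 3)*w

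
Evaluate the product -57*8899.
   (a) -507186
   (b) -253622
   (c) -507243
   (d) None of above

-57 * 8899 = -507243
c) -507243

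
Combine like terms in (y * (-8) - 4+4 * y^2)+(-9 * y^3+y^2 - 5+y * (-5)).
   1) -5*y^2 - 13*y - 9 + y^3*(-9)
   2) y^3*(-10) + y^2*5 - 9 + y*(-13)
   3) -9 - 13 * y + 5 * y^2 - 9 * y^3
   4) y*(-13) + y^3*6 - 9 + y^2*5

Adding the polynomials and combining like terms:
(y*(-8) - 4 + 4*y^2) + (-9*y^3 + y^2 - 5 + y*(-5))
= -9 - 13 * y + 5 * y^2 - 9 * y^3
3) -9 - 13 * y + 5 * y^2 - 9 * y^3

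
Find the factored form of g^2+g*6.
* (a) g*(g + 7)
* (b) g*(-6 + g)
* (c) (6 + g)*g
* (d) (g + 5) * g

We need to factor g^2+g*6.
The factored form is (6 + g)*g.
c) (6 + g)*g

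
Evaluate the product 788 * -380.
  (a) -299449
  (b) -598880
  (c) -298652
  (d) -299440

788 * -380 = -299440
d) -299440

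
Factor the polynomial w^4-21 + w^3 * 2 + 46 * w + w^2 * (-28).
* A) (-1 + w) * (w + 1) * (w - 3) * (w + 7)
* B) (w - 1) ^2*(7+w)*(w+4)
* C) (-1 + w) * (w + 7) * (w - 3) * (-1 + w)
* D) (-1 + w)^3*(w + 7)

We need to factor w^4-21 + w^3 * 2 + 46 * w + w^2 * (-28).
The factored form is (-1 + w) * (w + 7) * (w - 3) * (-1 + w).
C) (-1 + w) * (w + 7) * (w - 3) * (-1 + w)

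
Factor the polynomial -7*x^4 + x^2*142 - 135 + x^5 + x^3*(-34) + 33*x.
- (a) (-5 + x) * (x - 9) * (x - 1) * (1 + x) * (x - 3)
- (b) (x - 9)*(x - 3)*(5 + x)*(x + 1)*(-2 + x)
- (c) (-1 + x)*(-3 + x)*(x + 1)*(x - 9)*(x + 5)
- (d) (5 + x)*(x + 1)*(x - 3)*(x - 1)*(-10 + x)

We need to factor -7*x^4 + x^2*142 - 135 + x^5 + x^3*(-34) + 33*x.
The factored form is (-1 + x)*(-3 + x)*(x + 1)*(x - 9)*(x + 5).
c) (-1 + x)*(-3 + x)*(x + 1)*(x - 9)*(x + 5)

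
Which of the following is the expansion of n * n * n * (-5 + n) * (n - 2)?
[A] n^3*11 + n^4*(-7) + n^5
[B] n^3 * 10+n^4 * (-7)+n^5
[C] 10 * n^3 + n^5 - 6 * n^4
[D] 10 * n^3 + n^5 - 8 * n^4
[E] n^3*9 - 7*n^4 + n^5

Expanding n * n * n * (-5 + n) * (n - 2):
= n^3 * 10+n^4 * (-7)+n^5
B) n^3 * 10+n^4 * (-7)+n^5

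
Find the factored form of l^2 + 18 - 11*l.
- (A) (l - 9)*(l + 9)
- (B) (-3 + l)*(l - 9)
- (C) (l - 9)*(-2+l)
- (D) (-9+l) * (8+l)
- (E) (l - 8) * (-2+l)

We need to factor l^2 + 18 - 11*l.
The factored form is (l - 9)*(-2+l).
C) (l - 9)*(-2+l)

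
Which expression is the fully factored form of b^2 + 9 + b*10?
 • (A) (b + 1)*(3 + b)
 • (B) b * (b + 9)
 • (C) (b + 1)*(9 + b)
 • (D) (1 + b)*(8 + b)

We need to factor b^2 + 9 + b*10.
The factored form is (b + 1)*(9 + b).
C) (b + 1)*(9 + b)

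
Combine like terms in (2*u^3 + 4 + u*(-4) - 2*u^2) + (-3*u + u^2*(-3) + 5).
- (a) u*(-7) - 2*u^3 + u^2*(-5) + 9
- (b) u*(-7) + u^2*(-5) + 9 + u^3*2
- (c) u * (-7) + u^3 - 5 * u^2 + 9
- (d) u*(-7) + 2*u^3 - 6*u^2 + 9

Adding the polynomials and combining like terms:
(2*u^3 + 4 + u*(-4) - 2*u^2) + (-3*u + u^2*(-3) + 5)
= u*(-7) + u^2*(-5) + 9 + u^3*2
b) u*(-7) + u^2*(-5) + 9 + u^3*2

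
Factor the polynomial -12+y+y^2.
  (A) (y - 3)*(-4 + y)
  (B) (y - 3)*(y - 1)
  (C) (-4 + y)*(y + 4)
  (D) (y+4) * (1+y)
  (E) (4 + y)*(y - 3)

We need to factor -12+y+y^2.
The factored form is (4 + y)*(y - 3).
E) (4 + y)*(y - 3)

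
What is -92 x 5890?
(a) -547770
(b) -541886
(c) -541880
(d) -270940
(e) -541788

-92 * 5890 = -541880
c) -541880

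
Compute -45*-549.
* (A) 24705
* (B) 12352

-45 * -549 = 24705
A) 24705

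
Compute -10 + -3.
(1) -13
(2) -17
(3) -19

-10 + -3 = -13
1) -13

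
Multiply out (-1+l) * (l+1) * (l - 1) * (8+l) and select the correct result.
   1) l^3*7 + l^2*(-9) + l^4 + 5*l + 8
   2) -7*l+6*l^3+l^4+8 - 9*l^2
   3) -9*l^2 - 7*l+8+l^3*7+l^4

Expanding (-1+l) * (l+1) * (l - 1) * (8+l):
= -9*l^2 - 7*l+8+l^3*7+l^4
3) -9*l^2 - 7*l+8+l^3*7+l^4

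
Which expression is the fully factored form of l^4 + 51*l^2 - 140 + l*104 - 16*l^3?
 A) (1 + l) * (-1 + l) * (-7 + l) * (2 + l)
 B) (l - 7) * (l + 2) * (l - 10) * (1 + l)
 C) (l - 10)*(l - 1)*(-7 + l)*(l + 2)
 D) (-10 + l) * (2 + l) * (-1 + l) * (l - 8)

We need to factor l^4 + 51*l^2 - 140 + l*104 - 16*l^3.
The factored form is (l - 10)*(l - 1)*(-7 + l)*(l + 2).
C) (l - 10)*(l - 1)*(-7 + l)*(l + 2)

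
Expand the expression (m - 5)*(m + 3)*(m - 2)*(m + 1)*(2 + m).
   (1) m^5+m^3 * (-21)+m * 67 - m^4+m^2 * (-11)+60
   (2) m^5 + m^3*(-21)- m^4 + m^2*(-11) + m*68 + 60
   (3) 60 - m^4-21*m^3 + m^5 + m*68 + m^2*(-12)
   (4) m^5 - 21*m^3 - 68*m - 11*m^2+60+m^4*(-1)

Expanding (m - 5)*(m + 3)*(m - 2)*(m + 1)*(2 + m):
= m^5 + m^3*(-21)- m^4 + m^2*(-11) + m*68 + 60
2) m^5 + m^3*(-21)- m^4 + m^2*(-11) + m*68 + 60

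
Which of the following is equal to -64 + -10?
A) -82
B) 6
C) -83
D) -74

-64 + -10 = -74
D) -74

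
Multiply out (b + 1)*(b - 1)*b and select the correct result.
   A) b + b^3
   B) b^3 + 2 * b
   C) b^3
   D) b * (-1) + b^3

Expanding (b + 1)*(b - 1)*b:
= b * (-1) + b^3
D) b * (-1) + b^3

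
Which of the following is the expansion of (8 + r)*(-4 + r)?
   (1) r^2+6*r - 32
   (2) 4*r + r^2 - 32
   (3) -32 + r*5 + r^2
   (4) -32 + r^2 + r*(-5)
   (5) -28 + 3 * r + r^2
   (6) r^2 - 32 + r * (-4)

Expanding (8 + r)*(-4 + r):
= 4*r + r^2 - 32
2) 4*r + r^2 - 32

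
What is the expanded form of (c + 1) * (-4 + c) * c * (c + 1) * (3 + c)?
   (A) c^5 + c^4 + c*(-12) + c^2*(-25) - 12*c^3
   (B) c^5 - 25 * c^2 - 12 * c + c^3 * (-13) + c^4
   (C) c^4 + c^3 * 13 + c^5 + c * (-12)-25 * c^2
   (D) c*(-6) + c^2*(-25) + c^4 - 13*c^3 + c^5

Expanding (c + 1) * (-4 + c) * c * (c + 1) * (3 + c):
= c^5 - 25 * c^2 - 12 * c + c^3 * (-13) + c^4
B) c^5 - 25 * c^2 - 12 * c + c^3 * (-13) + c^4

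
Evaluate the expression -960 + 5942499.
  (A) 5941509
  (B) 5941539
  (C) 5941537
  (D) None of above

-960 + 5942499 = 5941539
B) 5941539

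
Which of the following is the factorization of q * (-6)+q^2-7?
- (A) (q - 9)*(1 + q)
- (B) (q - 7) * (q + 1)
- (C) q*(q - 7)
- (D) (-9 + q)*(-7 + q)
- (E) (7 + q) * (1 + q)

We need to factor q * (-6)+q^2-7.
The factored form is (q - 7) * (q + 1).
B) (q - 7) * (q + 1)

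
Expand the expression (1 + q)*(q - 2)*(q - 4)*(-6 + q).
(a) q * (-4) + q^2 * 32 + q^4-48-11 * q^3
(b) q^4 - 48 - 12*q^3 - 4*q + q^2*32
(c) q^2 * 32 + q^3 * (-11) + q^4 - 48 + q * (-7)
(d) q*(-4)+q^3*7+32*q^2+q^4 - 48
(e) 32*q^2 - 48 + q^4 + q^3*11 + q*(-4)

Expanding (1 + q)*(q - 2)*(q - 4)*(-6 + q):
= q * (-4) + q^2 * 32 + q^4-48-11 * q^3
a) q * (-4) + q^2 * 32 + q^4-48-11 * q^3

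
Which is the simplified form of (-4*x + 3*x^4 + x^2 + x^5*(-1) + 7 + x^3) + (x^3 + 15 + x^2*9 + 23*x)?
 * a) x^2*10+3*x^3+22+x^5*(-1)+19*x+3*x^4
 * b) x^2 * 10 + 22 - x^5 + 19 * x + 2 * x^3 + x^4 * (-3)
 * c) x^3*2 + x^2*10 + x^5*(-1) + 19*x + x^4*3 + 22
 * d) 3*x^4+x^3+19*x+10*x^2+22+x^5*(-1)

Adding the polynomials and combining like terms:
(-4*x + 3*x^4 + x^2 + x^5*(-1) + 7 + x^3) + (x^3 + 15 + x^2*9 + 23*x)
= x^3*2 + x^2*10 + x^5*(-1) + 19*x + x^4*3 + 22
c) x^3*2 + x^2*10 + x^5*(-1) + 19*x + x^4*3 + 22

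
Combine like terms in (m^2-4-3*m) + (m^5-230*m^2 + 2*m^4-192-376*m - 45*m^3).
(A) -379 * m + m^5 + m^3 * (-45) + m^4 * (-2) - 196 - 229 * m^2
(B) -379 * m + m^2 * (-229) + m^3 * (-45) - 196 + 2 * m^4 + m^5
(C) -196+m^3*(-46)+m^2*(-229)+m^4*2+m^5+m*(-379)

Adding the polynomials and combining like terms:
(m^2 - 4 - 3*m) + (m^5 - 230*m^2 + 2*m^4 - 192 - 376*m - 45*m^3)
= -379 * m + m^2 * (-229) + m^3 * (-45) - 196 + 2 * m^4 + m^5
B) -379 * m + m^2 * (-229) + m^3 * (-45) - 196 + 2 * m^4 + m^5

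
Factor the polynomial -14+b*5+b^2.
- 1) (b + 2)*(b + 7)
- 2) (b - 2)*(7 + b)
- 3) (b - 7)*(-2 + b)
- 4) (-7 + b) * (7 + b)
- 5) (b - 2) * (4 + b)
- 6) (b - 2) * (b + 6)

We need to factor -14+b*5+b^2.
The factored form is (b - 2)*(7 + b).
2) (b - 2)*(7 + b)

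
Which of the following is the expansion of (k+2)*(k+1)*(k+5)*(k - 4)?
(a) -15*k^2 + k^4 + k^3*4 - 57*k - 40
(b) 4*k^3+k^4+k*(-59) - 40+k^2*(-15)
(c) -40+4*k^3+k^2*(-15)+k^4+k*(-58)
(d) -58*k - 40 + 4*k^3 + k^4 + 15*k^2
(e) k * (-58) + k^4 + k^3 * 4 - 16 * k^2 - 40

Expanding (k+2)*(k+1)*(k+5)*(k - 4):
= -40+4*k^3+k^2*(-15)+k^4+k*(-58)
c) -40+4*k^3+k^2*(-15)+k^4+k*(-58)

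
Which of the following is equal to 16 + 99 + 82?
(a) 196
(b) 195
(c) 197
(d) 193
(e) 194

First: 16 + 99 = 115
Then: 115 + 82 = 197
c) 197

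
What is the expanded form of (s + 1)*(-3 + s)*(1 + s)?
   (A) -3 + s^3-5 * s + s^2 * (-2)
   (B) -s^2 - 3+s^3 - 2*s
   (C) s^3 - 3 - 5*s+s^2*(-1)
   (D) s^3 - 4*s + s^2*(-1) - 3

Expanding (s + 1)*(-3 + s)*(1 + s):
= s^3 - 3 - 5*s+s^2*(-1)
C) s^3 - 3 - 5*s+s^2*(-1)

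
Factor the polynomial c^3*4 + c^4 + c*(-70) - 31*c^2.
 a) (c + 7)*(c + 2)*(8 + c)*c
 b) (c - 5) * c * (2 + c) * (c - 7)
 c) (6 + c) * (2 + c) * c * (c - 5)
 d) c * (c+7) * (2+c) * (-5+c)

We need to factor c^3*4 + c^4 + c*(-70) - 31*c^2.
The factored form is c * (c+7) * (2+c) * (-5+c).
d) c * (c+7) * (2+c) * (-5+c)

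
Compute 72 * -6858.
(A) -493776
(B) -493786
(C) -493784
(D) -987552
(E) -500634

72 * -6858 = -493776
A) -493776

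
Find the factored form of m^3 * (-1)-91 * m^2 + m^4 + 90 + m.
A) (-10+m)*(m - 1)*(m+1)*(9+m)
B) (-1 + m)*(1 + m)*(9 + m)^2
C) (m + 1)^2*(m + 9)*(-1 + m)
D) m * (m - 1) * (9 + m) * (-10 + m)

We need to factor m^3 * (-1)-91 * m^2 + m^4 + 90 + m.
The factored form is (-10+m)*(m - 1)*(m+1)*(9+m).
A) (-10+m)*(m - 1)*(m+1)*(9+m)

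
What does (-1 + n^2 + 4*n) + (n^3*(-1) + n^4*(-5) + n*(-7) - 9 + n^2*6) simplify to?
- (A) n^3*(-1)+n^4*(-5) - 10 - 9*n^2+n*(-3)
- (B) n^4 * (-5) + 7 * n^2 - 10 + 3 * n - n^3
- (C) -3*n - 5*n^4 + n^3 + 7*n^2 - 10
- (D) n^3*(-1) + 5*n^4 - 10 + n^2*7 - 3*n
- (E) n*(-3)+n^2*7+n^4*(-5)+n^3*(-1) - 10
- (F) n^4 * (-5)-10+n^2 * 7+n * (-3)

Adding the polynomials and combining like terms:
(-1 + n^2 + 4*n) + (n^3*(-1) + n^4*(-5) + n*(-7) - 9 + n^2*6)
= n*(-3)+n^2*7+n^4*(-5)+n^3*(-1) - 10
E) n*(-3)+n^2*7+n^4*(-5)+n^3*(-1) - 10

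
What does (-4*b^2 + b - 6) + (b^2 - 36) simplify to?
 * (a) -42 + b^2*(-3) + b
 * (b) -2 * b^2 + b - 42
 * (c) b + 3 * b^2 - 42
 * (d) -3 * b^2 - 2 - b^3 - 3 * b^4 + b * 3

Adding the polynomials and combining like terms:
(-4*b^2 + b - 6) + (b^2 - 36)
= -42 + b^2*(-3) + b
a) -42 + b^2*(-3) + b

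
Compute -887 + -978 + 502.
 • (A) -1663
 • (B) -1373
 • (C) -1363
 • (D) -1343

First: -887 + -978 = -1865
Then: -1865 + 502 = -1363
C) -1363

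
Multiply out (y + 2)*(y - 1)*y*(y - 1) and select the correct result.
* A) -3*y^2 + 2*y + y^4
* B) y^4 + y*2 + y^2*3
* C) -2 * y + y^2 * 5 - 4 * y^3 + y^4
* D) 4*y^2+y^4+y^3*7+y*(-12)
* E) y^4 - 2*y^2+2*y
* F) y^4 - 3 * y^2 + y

Expanding (y + 2)*(y - 1)*y*(y - 1):
= -3*y^2 + 2*y + y^4
A) -3*y^2 + 2*y + y^4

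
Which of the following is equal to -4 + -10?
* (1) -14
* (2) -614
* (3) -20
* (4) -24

-4 + -10 = -14
1) -14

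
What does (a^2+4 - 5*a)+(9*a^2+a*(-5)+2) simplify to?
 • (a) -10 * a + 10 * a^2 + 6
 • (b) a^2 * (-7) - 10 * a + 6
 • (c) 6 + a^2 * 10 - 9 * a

Adding the polynomials and combining like terms:
(a^2 + 4 - 5*a) + (9*a^2 + a*(-5) + 2)
= -10 * a + 10 * a^2 + 6
a) -10 * a + 10 * a^2 + 6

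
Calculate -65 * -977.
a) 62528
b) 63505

-65 * -977 = 63505
b) 63505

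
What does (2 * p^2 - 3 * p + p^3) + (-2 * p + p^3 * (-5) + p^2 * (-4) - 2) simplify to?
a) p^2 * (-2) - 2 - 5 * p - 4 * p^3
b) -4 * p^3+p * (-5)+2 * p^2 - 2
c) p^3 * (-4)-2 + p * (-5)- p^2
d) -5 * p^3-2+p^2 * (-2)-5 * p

Adding the polynomials and combining like terms:
(2*p^2 - 3*p + p^3) + (-2*p + p^3*(-5) + p^2*(-4) - 2)
= p^2 * (-2) - 2 - 5 * p - 4 * p^3
a) p^2 * (-2) - 2 - 5 * p - 4 * p^3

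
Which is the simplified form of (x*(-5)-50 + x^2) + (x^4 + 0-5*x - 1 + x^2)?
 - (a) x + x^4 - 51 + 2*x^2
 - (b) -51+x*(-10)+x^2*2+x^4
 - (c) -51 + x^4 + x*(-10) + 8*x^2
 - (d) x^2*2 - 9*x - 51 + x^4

Adding the polynomials and combining like terms:
(x*(-5) - 50 + x^2) + (x^4 + 0 - 5*x - 1 + x^2)
= -51+x*(-10)+x^2*2+x^4
b) -51+x*(-10)+x^2*2+x^4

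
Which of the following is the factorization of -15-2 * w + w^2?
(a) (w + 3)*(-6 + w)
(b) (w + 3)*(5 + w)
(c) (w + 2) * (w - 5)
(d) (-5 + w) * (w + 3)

We need to factor -15-2 * w + w^2.
The factored form is (-5 + w) * (w + 3).
d) (-5 + w) * (w + 3)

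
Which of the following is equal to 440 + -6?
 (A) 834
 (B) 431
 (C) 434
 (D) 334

440 + -6 = 434
C) 434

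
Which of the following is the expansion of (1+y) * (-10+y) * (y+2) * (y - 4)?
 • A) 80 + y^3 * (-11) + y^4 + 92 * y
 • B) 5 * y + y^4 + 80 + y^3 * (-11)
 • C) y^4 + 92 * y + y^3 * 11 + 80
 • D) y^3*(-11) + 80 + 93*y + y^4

Expanding (1+y) * (-10+y) * (y+2) * (y - 4):
= 80 + y^3 * (-11) + y^4 + 92 * y
A) 80 + y^3 * (-11) + y^4 + 92 * y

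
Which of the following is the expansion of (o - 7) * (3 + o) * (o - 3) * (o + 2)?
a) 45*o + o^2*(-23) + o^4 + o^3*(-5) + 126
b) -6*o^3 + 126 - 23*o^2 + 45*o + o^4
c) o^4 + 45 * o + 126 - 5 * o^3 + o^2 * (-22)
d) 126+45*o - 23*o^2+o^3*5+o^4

Expanding (o - 7) * (3 + o) * (o - 3) * (o + 2):
= 45*o + o^2*(-23) + o^4 + o^3*(-5) + 126
a) 45*o + o^2*(-23) + o^4 + o^3*(-5) + 126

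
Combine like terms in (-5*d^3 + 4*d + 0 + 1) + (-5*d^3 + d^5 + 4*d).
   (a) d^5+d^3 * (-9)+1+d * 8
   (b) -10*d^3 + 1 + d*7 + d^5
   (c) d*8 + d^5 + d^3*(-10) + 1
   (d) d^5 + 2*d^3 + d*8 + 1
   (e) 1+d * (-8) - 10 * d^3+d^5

Adding the polynomials and combining like terms:
(-5*d^3 + 4*d + 0 + 1) + (-5*d^3 + d^5 + 4*d)
= d*8 + d^5 + d^3*(-10) + 1
c) d*8 + d^5 + d^3*(-10) + 1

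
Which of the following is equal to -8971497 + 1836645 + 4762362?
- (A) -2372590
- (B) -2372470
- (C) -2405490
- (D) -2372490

First: -8971497 + 1836645 = -7134852
Then: -7134852 + 4762362 = -2372490
D) -2372490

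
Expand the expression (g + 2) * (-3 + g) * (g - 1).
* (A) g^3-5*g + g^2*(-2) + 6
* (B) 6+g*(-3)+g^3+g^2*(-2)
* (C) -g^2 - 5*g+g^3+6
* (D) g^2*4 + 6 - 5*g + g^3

Expanding (g + 2) * (-3 + g) * (g - 1):
= g^3-5*g + g^2*(-2) + 6
A) g^3-5*g + g^2*(-2) + 6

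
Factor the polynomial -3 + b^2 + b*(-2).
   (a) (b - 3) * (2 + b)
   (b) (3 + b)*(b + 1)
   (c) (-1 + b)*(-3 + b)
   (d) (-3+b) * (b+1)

We need to factor -3 + b^2 + b*(-2).
The factored form is (-3+b) * (b+1).
d) (-3+b) * (b+1)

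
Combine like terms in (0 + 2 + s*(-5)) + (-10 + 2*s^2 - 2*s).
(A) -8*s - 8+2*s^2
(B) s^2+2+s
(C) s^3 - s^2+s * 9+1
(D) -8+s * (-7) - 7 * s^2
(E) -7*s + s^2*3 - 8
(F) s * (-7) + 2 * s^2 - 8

Adding the polynomials and combining like terms:
(0 + 2 + s*(-5)) + (-10 + 2*s^2 - 2*s)
= s * (-7) + 2 * s^2 - 8
F) s * (-7) + 2 * s^2 - 8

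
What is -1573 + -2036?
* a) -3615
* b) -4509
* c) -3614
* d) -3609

-1573 + -2036 = -3609
d) -3609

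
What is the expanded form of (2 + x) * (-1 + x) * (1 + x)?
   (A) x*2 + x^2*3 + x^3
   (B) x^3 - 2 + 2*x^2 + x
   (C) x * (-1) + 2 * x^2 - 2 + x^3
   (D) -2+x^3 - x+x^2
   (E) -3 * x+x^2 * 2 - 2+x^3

Expanding (2 + x) * (-1 + x) * (1 + x):
= x * (-1) + 2 * x^2 - 2 + x^3
C) x * (-1) + 2 * x^2 - 2 + x^3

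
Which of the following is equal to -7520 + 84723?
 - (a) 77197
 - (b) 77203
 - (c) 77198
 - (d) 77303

-7520 + 84723 = 77203
b) 77203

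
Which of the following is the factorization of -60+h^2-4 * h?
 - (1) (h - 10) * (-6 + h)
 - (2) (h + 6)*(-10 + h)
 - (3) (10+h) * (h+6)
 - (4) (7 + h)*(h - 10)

We need to factor -60+h^2-4 * h.
The factored form is (h + 6)*(-10 + h).
2) (h + 6)*(-10 + h)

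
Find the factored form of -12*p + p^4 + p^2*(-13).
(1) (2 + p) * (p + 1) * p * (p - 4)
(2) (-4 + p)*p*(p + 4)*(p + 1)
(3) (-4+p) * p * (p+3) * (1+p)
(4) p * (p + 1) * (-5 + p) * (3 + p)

We need to factor -12*p + p^4 + p^2*(-13).
The factored form is (-4+p) * p * (p+3) * (1+p).
3) (-4+p) * p * (p+3) * (1+p)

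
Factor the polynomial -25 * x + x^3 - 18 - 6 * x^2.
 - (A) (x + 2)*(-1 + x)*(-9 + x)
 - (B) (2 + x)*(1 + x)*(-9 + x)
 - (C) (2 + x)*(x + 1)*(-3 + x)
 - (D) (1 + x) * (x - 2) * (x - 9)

We need to factor -25 * x + x^3 - 18 - 6 * x^2.
The factored form is (2 + x)*(1 + x)*(-9 + x).
B) (2 + x)*(1 + x)*(-9 + x)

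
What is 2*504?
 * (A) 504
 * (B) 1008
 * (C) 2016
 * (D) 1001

2 * 504 = 1008
B) 1008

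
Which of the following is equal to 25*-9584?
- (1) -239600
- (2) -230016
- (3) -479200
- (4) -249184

25 * -9584 = -239600
1) -239600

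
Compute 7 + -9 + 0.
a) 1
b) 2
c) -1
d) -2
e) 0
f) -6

First: 7 + -9 = -2
Then: -2 + 0 = -2
d) -2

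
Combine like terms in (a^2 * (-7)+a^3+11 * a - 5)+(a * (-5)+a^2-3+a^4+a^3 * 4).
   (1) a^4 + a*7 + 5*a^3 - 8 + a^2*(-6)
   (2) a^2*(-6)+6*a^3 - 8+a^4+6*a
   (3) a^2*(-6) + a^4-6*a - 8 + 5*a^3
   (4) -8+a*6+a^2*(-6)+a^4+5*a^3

Adding the polynomials and combining like terms:
(a^2*(-7) + a^3 + 11*a - 5) + (a*(-5) + a^2 - 3 + a^4 + a^3*4)
= -8+a*6+a^2*(-6)+a^4+5*a^3
4) -8+a*6+a^2*(-6)+a^4+5*a^3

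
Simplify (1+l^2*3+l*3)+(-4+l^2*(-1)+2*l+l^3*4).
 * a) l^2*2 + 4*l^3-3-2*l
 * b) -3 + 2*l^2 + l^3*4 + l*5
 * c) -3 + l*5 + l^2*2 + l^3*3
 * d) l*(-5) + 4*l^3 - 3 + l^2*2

Adding the polynomials and combining like terms:
(1 + l^2*3 + l*3) + (-4 + l^2*(-1) + 2*l + l^3*4)
= -3 + 2*l^2 + l^3*4 + l*5
b) -3 + 2*l^2 + l^3*4 + l*5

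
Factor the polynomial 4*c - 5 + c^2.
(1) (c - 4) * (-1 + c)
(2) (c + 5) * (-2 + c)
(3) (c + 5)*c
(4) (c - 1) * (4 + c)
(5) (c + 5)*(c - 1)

We need to factor 4*c - 5 + c^2.
The factored form is (c + 5)*(c - 1).
5) (c + 5)*(c - 1)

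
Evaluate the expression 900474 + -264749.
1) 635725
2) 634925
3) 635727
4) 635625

900474 + -264749 = 635725
1) 635725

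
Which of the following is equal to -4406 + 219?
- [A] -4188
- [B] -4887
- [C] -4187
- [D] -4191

-4406 + 219 = -4187
C) -4187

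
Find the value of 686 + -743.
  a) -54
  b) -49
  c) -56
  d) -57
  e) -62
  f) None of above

686 + -743 = -57
d) -57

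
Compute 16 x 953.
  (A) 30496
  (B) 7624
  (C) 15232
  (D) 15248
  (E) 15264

16 * 953 = 15248
D) 15248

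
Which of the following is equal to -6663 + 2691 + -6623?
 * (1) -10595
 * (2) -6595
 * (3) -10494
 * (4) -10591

First: -6663 + 2691 = -3972
Then: -3972 + -6623 = -10595
1) -10595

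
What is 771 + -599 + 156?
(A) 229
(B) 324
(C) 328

First: 771 + -599 = 172
Then: 172 + 156 = 328
C) 328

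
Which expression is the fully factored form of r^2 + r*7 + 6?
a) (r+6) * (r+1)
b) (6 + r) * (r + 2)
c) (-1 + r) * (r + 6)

We need to factor r^2 + r*7 + 6.
The factored form is (r+6) * (r+1).
a) (r+6) * (r+1)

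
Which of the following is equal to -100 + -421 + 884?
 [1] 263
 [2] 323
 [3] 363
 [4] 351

First: -100 + -421 = -521
Then: -521 + 884 = 363
3) 363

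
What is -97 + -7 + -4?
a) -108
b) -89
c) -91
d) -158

First: -97 + -7 = -104
Then: -104 + -4 = -108
a) -108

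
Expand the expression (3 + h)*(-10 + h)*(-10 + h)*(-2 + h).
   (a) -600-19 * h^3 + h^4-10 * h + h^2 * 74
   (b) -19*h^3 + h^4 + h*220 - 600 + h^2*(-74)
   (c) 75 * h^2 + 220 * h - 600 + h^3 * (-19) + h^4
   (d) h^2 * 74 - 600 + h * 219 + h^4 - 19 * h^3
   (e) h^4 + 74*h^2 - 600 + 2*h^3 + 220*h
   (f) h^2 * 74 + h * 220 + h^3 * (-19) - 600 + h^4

Expanding (3 + h)*(-10 + h)*(-10 + h)*(-2 + h):
= h^2 * 74 + h * 220 + h^3 * (-19) - 600 + h^4
f) h^2 * 74 + h * 220 + h^3 * (-19) - 600 + h^4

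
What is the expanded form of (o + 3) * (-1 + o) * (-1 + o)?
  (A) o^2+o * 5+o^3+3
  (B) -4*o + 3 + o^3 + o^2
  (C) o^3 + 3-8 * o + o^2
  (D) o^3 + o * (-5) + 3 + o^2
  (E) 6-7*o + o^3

Expanding (o + 3) * (-1 + o) * (-1 + o):
= o^3 + o * (-5) + 3 + o^2
D) o^3 + o * (-5) + 3 + o^2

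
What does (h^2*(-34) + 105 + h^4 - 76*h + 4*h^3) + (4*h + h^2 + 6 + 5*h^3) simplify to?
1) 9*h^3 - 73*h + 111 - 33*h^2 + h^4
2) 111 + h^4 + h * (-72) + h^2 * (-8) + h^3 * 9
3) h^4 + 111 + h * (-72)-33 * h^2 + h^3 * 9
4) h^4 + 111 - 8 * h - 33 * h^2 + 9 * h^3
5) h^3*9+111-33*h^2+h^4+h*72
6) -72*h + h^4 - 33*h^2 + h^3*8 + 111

Adding the polynomials and combining like terms:
(h^2*(-34) + 105 + h^4 - 76*h + 4*h^3) + (4*h + h^2 + 6 + 5*h^3)
= h^4 + 111 + h * (-72)-33 * h^2 + h^3 * 9
3) h^4 + 111 + h * (-72)-33 * h^2 + h^3 * 9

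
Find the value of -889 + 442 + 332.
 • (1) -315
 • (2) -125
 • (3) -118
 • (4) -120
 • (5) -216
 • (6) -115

First: -889 + 442 = -447
Then: -447 + 332 = -115
6) -115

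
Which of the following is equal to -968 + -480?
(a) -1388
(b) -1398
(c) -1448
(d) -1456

-968 + -480 = -1448
c) -1448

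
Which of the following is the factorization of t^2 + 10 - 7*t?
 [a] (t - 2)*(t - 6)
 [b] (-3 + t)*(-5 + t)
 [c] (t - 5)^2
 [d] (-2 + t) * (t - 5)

We need to factor t^2 + 10 - 7*t.
The factored form is (-2 + t) * (t - 5).
d) (-2 + t) * (t - 5)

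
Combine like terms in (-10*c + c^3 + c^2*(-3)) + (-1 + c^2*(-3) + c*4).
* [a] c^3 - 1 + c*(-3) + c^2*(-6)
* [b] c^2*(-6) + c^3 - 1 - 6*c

Adding the polynomials and combining like terms:
(-10*c + c^3 + c^2*(-3)) + (-1 + c^2*(-3) + c*4)
= c^2*(-6) + c^3 - 1 - 6*c
b) c^2*(-6) + c^3 - 1 - 6*c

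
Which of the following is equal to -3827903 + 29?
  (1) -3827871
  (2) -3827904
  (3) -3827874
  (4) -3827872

-3827903 + 29 = -3827874
3) -3827874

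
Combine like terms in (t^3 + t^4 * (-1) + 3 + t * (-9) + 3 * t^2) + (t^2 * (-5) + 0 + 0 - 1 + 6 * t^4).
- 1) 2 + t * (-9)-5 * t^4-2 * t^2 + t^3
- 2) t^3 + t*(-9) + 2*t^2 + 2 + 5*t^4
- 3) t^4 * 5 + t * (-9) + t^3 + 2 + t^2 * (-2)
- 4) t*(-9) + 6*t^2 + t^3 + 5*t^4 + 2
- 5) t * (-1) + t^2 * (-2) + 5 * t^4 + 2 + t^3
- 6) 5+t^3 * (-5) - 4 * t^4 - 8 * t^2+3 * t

Adding the polynomials and combining like terms:
(t^3 + t^4*(-1) + 3 + t*(-9) + 3*t^2) + (t^2*(-5) + 0 + 0 - 1 + 6*t^4)
= t^4 * 5 + t * (-9) + t^3 + 2 + t^2 * (-2)
3) t^4 * 5 + t * (-9) + t^3 + 2 + t^2 * (-2)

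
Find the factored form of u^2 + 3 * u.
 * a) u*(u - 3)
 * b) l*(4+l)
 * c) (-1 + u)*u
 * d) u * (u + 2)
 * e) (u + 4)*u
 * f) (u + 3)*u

We need to factor u^2 + 3 * u.
The factored form is (u + 3)*u.
f) (u + 3)*u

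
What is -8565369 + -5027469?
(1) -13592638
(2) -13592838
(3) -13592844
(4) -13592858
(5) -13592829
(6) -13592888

-8565369 + -5027469 = -13592838
2) -13592838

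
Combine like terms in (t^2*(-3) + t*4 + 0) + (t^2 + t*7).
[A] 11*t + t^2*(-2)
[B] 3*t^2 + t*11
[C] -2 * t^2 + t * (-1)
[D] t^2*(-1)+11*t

Adding the polynomials and combining like terms:
(t^2*(-3) + t*4 + 0) + (t^2 + t*7)
= 11*t + t^2*(-2)
A) 11*t + t^2*(-2)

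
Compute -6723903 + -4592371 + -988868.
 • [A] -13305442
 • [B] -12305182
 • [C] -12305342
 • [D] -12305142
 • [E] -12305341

First: -6723903 + -4592371 = -11316274
Then: -11316274 + -988868 = -12305142
D) -12305142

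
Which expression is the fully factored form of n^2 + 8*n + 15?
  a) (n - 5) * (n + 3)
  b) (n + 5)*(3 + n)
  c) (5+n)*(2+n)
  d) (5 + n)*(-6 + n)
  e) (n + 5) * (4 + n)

We need to factor n^2 + 8*n + 15.
The factored form is (n + 5)*(3 + n).
b) (n + 5)*(3 + n)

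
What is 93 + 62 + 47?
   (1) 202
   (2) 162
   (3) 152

First: 93 + 62 = 155
Then: 155 + 47 = 202
1) 202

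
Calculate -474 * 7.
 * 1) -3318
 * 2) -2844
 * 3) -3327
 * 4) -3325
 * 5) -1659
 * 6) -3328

-474 * 7 = -3318
1) -3318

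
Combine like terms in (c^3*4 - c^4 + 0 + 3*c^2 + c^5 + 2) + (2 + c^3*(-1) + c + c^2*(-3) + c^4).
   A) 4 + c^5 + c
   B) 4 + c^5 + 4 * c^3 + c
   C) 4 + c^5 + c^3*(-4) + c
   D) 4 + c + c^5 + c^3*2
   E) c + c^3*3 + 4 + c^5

Adding the polynomials and combining like terms:
(c^3*4 - c^4 + 0 + 3*c^2 + c^5 + 2) + (2 + c^3*(-1) + c + c^2*(-3) + c^4)
= c + c^3*3 + 4 + c^5
E) c + c^3*3 + 4 + c^5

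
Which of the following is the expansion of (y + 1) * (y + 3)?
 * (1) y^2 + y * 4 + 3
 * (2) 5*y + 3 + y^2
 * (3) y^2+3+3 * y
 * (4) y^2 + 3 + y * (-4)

Expanding (y + 1) * (y + 3):
= y^2 + y * 4 + 3
1) y^2 + y * 4 + 3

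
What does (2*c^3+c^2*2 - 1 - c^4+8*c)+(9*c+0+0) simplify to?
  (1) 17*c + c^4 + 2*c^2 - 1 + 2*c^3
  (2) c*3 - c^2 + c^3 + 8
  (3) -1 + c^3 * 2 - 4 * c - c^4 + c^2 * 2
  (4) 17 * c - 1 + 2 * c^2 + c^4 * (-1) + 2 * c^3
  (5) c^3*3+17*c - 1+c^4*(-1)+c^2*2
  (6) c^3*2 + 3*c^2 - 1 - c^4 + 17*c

Adding the polynomials and combining like terms:
(2*c^3 + c^2*2 - 1 - c^4 + 8*c) + (9*c + 0 + 0)
= 17 * c - 1 + 2 * c^2 + c^4 * (-1) + 2 * c^3
4) 17 * c - 1 + 2 * c^2 + c^4 * (-1) + 2 * c^3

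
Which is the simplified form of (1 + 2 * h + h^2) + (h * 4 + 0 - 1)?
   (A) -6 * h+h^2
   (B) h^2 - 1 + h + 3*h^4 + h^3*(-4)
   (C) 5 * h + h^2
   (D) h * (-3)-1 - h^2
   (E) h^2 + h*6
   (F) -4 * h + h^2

Adding the polynomials and combining like terms:
(1 + 2*h + h^2) + (h*4 + 0 - 1)
= h^2 + h*6
E) h^2 + h*6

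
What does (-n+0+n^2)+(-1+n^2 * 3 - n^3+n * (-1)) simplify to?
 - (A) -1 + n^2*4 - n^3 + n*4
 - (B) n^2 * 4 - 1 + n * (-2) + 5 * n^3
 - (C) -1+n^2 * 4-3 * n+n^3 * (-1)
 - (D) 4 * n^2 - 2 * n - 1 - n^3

Adding the polynomials and combining like terms:
(-n + 0 + n^2) + (-1 + n^2*3 - n^3 + n*(-1))
= 4 * n^2 - 2 * n - 1 - n^3
D) 4 * n^2 - 2 * n - 1 - n^3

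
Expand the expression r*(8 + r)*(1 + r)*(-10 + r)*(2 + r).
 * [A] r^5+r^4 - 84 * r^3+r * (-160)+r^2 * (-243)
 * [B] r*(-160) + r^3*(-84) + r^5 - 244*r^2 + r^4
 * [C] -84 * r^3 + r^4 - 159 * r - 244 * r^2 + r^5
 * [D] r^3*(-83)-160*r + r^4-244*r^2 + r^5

Expanding r*(8 + r)*(1 + r)*(-10 + r)*(2 + r):
= r*(-160) + r^3*(-84) + r^5 - 244*r^2 + r^4
B) r*(-160) + r^3*(-84) + r^5 - 244*r^2 + r^4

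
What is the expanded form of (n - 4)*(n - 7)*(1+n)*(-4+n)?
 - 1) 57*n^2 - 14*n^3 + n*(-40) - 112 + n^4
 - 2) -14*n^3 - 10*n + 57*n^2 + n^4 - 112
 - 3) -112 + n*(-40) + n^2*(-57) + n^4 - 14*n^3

Expanding (n - 4)*(n - 7)*(1+n)*(-4+n):
= 57*n^2 - 14*n^3 + n*(-40) - 112 + n^4
1) 57*n^2 - 14*n^3 + n*(-40) - 112 + n^4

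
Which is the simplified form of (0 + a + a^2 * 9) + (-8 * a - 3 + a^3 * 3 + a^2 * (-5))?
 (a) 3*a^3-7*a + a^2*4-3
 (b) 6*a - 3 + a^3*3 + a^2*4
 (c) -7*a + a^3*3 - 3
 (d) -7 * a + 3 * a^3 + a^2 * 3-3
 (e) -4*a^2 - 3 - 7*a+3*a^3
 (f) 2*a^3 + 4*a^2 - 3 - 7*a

Adding the polynomials and combining like terms:
(0 + a + a^2*9) + (-8*a - 3 + a^3*3 + a^2*(-5))
= 3*a^3-7*a + a^2*4-3
a) 3*a^3-7*a + a^2*4-3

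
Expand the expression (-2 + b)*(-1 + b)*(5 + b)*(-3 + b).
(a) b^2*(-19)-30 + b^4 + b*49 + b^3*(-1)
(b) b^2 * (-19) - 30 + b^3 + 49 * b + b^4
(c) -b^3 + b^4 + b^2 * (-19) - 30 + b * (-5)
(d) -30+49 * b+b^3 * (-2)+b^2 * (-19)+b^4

Expanding (-2 + b)*(-1 + b)*(5 + b)*(-3 + b):
= b^2*(-19)-30 + b^4 + b*49 + b^3*(-1)
a) b^2*(-19)-30 + b^4 + b*49 + b^3*(-1)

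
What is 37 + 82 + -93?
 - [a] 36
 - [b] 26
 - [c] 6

First: 37 + 82 = 119
Then: 119 + -93 = 26
b) 26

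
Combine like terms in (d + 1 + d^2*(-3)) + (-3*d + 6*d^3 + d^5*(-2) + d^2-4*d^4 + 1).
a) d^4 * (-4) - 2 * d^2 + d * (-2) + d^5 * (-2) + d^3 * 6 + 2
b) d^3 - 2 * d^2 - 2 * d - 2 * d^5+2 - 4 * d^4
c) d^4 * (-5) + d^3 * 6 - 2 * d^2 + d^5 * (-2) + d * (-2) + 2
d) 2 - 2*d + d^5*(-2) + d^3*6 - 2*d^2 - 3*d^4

Adding the polynomials and combining like terms:
(d + 1 + d^2*(-3)) + (-3*d + 6*d^3 + d^5*(-2) + d^2 - 4*d^4 + 1)
= d^4 * (-4) - 2 * d^2 + d * (-2) + d^5 * (-2) + d^3 * 6 + 2
a) d^4 * (-4) - 2 * d^2 + d * (-2) + d^5 * (-2) + d^3 * 6 + 2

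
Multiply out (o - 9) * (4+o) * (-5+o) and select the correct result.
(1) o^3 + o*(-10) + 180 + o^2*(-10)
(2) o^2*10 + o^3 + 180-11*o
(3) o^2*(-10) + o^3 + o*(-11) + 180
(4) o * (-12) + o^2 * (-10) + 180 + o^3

Expanding (o - 9) * (4+o) * (-5+o):
= o^2*(-10) + o^3 + o*(-11) + 180
3) o^2*(-10) + o^3 + o*(-11) + 180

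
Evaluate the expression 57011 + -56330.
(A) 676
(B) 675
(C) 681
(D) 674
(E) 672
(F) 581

57011 + -56330 = 681
C) 681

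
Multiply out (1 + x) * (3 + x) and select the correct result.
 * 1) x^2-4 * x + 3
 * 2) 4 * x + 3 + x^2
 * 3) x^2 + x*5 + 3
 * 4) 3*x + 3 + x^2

Expanding (1 + x) * (3 + x):
= 4 * x + 3 + x^2
2) 4 * x + 3 + x^2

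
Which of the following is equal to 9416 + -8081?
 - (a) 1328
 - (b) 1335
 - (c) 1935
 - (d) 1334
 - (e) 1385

9416 + -8081 = 1335
b) 1335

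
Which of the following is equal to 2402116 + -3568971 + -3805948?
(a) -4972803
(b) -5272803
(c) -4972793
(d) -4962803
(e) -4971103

First: 2402116 + -3568971 = -1166855
Then: -1166855 + -3805948 = -4972803
a) -4972803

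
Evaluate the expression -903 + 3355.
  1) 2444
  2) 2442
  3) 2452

-903 + 3355 = 2452
3) 2452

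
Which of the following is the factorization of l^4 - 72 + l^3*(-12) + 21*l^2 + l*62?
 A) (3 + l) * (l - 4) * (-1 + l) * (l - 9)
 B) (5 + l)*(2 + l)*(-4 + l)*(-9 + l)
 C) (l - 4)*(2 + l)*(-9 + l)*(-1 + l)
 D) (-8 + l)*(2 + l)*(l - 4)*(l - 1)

We need to factor l^4 - 72 + l^3*(-12) + 21*l^2 + l*62.
The factored form is (l - 4)*(2 + l)*(-9 + l)*(-1 + l).
C) (l - 4)*(2 + l)*(-9 + l)*(-1 + l)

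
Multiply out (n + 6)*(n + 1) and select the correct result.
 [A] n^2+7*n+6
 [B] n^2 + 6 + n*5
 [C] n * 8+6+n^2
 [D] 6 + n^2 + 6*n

Expanding (n + 6)*(n + 1):
= n^2+7*n+6
A) n^2+7*n+6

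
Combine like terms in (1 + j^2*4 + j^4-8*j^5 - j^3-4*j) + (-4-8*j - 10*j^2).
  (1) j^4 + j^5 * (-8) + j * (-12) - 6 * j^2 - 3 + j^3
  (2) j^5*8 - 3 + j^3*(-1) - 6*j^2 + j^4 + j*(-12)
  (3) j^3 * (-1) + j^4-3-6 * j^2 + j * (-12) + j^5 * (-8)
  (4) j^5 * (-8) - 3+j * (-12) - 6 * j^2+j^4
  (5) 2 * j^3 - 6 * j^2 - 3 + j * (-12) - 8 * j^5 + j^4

Adding the polynomials and combining like terms:
(1 + j^2*4 + j^4 - 8*j^5 - j^3 - 4*j) + (-4 - 8*j - 10*j^2)
= j^3 * (-1) + j^4-3-6 * j^2 + j * (-12) + j^5 * (-8)
3) j^3 * (-1) + j^4-3-6 * j^2 + j * (-12) + j^5 * (-8)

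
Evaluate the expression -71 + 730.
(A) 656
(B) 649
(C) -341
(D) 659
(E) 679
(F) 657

-71 + 730 = 659
D) 659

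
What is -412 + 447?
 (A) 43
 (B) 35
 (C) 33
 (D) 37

-412 + 447 = 35
B) 35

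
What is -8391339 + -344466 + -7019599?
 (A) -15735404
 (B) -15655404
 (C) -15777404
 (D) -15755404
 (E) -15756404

First: -8391339 + -344466 = -8735805
Then: -8735805 + -7019599 = -15755404
D) -15755404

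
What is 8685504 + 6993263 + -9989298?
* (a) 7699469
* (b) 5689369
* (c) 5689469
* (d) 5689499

First: 8685504 + 6993263 = 15678767
Then: 15678767 + -9989298 = 5689469
c) 5689469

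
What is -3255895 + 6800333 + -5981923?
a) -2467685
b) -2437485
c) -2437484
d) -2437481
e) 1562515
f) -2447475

First: -3255895 + 6800333 = 3544438
Then: 3544438 + -5981923 = -2437485
b) -2437485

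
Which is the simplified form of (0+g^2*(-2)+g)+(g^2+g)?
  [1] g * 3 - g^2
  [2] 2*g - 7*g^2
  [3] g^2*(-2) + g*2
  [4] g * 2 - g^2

Adding the polynomials and combining like terms:
(0 + g^2*(-2) + g) + (g^2 + g)
= g * 2 - g^2
4) g * 2 - g^2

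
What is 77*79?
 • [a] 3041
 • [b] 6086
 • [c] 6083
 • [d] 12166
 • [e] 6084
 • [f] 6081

77 * 79 = 6083
c) 6083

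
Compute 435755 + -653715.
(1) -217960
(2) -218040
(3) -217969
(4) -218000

435755 + -653715 = -217960
1) -217960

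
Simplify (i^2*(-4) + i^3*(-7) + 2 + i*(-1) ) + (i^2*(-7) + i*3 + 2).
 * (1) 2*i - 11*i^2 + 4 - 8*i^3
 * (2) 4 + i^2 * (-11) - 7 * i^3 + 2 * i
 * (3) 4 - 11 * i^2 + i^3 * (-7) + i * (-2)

Adding the polynomials and combining like terms:
(i^2*(-4) + i^3*(-7) + 2 + i*(-1)) + (i^2*(-7) + i*3 + 2)
= 4 + i^2 * (-11) - 7 * i^3 + 2 * i
2) 4 + i^2 * (-11) - 7 * i^3 + 2 * i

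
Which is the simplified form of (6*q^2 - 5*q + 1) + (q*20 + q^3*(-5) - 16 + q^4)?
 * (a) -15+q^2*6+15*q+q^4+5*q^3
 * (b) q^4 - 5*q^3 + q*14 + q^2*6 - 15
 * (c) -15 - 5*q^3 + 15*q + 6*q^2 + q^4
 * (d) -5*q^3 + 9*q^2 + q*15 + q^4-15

Adding the polynomials and combining like terms:
(6*q^2 - 5*q + 1) + (q*20 + q^3*(-5) - 16 + q^4)
= -15 - 5*q^3 + 15*q + 6*q^2 + q^4
c) -15 - 5*q^3 + 15*q + 6*q^2 + q^4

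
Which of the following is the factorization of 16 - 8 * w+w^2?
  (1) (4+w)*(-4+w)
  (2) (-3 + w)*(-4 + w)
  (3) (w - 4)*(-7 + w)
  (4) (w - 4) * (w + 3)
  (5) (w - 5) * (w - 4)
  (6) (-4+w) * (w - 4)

We need to factor 16 - 8 * w+w^2.
The factored form is (-4+w) * (w - 4).
6) (-4+w) * (w - 4)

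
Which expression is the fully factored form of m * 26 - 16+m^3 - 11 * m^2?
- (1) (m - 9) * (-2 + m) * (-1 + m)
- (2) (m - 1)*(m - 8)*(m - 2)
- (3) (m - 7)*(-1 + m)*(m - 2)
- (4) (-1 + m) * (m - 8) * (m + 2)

We need to factor m * 26 - 16+m^3 - 11 * m^2.
The factored form is (m - 1)*(m - 8)*(m - 2).
2) (m - 1)*(m - 8)*(m - 2)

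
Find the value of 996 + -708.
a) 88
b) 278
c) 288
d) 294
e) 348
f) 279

996 + -708 = 288
c) 288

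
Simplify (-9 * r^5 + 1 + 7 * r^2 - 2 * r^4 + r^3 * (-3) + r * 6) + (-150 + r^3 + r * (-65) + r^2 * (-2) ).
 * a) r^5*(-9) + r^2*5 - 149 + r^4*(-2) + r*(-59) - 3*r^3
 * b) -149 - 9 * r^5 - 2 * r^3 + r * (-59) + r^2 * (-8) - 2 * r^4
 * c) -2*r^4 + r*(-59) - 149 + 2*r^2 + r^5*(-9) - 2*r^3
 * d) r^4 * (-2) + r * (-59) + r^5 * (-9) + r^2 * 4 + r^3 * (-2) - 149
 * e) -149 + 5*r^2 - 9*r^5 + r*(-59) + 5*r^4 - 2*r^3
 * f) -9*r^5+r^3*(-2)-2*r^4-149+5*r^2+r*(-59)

Adding the polynomials and combining like terms:
(-9*r^5 + 1 + 7*r^2 - 2*r^4 + r^3*(-3) + r*6) + (-150 + r^3 + r*(-65) + r^2*(-2))
= -9*r^5+r^3*(-2)-2*r^4-149+5*r^2+r*(-59)
f) -9*r^5+r^3*(-2)-2*r^4-149+5*r^2+r*(-59)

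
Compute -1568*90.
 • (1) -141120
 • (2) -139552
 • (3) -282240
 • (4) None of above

-1568 * 90 = -141120
1) -141120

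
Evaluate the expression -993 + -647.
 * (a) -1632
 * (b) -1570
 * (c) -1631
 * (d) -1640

-993 + -647 = -1640
d) -1640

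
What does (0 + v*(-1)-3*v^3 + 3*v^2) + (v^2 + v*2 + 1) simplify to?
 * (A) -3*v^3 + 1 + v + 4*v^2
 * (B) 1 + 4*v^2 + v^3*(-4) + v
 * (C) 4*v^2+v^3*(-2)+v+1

Adding the polynomials and combining like terms:
(0 + v*(-1) - 3*v^3 + 3*v^2) + (v^2 + v*2 + 1)
= -3*v^3 + 1 + v + 4*v^2
A) -3*v^3 + 1 + v + 4*v^2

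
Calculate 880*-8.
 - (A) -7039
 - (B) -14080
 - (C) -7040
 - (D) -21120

880 * -8 = -7040
C) -7040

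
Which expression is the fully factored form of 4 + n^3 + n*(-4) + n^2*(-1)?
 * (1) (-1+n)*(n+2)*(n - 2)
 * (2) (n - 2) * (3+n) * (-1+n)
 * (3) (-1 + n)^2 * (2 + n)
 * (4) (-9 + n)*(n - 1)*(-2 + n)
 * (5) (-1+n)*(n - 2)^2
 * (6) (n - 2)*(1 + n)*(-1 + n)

We need to factor 4 + n^3 + n*(-4) + n^2*(-1).
The factored form is (-1+n)*(n+2)*(n - 2).
1) (-1+n)*(n+2)*(n - 2)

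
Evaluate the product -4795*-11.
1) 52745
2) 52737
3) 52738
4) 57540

-4795 * -11 = 52745
1) 52745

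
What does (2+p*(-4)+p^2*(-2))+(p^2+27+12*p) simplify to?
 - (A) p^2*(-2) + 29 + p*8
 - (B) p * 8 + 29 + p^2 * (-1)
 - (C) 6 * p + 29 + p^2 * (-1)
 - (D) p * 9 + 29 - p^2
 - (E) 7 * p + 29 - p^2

Adding the polynomials and combining like terms:
(2 + p*(-4) + p^2*(-2)) + (p^2 + 27 + 12*p)
= p * 8 + 29 + p^2 * (-1)
B) p * 8 + 29 + p^2 * (-1)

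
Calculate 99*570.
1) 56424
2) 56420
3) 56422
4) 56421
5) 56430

99 * 570 = 56430
5) 56430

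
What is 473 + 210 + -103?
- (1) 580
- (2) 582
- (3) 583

First: 473 + 210 = 683
Then: 683 + -103 = 580
1) 580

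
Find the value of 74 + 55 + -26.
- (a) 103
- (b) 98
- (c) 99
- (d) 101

First: 74 + 55 = 129
Then: 129 + -26 = 103
a) 103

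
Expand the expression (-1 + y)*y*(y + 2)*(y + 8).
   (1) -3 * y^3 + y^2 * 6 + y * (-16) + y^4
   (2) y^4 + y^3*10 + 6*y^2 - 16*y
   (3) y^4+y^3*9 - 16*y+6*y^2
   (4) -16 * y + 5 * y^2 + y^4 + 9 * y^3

Expanding (-1 + y)*y*(y + 2)*(y + 8):
= y^4+y^3*9 - 16*y+6*y^2
3) y^4+y^3*9 - 16*y+6*y^2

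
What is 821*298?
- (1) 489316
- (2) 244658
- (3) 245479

821 * 298 = 244658
2) 244658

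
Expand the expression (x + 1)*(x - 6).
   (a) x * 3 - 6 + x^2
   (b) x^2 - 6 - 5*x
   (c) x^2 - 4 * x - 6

Expanding (x + 1)*(x - 6):
= x^2 - 6 - 5*x
b) x^2 - 6 - 5*x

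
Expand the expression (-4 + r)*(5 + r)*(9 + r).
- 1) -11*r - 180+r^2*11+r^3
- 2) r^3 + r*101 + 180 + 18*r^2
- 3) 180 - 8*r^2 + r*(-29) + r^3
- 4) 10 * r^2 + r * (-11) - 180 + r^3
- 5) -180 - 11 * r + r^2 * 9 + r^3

Expanding (-4 + r)*(5 + r)*(9 + r):
= 10 * r^2 + r * (-11) - 180 + r^3
4) 10 * r^2 + r * (-11) - 180 + r^3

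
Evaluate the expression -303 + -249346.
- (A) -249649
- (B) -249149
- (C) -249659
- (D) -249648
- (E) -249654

-303 + -249346 = -249649
A) -249649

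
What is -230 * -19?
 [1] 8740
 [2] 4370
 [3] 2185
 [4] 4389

-230 * -19 = 4370
2) 4370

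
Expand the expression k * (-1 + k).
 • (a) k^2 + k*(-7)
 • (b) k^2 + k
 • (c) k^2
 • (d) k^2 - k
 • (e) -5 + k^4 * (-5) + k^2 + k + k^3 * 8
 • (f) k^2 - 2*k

Expanding k * (-1 + k):
= k^2 - k
d) k^2 - k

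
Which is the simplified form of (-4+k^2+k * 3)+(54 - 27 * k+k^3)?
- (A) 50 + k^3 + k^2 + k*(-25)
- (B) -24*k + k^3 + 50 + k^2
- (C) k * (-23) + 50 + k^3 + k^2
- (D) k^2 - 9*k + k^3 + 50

Adding the polynomials and combining like terms:
(-4 + k^2 + k*3) + (54 - 27*k + k^3)
= -24*k + k^3 + 50 + k^2
B) -24*k + k^3 + 50 + k^2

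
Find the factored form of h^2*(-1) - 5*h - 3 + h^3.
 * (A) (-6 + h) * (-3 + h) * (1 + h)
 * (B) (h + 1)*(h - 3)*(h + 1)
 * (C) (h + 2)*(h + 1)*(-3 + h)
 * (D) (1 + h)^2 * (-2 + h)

We need to factor h^2*(-1) - 5*h - 3 + h^3.
The factored form is (h + 1)*(h - 3)*(h + 1).
B) (h + 1)*(h - 3)*(h + 1)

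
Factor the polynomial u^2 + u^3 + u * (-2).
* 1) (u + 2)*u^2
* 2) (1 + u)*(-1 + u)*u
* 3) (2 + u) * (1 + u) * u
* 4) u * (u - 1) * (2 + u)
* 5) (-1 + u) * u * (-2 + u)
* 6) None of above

We need to factor u^2 + u^3 + u * (-2).
The factored form is u * (u - 1) * (2 + u).
4) u * (u - 1) * (2 + u)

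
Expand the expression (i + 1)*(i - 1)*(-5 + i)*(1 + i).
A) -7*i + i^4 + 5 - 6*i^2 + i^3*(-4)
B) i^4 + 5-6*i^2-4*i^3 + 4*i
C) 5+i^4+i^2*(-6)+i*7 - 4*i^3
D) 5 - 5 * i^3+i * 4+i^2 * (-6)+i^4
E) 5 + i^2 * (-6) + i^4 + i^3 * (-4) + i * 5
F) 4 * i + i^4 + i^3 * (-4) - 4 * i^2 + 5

Expanding (i + 1)*(i - 1)*(-5 + i)*(1 + i):
= i^4 + 5-6*i^2-4*i^3 + 4*i
B) i^4 + 5-6*i^2-4*i^3 + 4*i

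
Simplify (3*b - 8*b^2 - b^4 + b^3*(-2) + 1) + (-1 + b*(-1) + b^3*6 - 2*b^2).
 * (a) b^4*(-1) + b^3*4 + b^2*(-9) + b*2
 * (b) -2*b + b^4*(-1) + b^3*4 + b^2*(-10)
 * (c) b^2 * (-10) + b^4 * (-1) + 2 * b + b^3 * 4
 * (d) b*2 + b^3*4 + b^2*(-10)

Adding the polynomials and combining like terms:
(3*b - 8*b^2 - b^4 + b^3*(-2) + 1) + (-1 + b*(-1) + b^3*6 - 2*b^2)
= b^2 * (-10) + b^4 * (-1) + 2 * b + b^3 * 4
c) b^2 * (-10) + b^4 * (-1) + 2 * b + b^3 * 4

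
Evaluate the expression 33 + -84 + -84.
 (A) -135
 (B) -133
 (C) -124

First: 33 + -84 = -51
Then: -51 + -84 = -135
A) -135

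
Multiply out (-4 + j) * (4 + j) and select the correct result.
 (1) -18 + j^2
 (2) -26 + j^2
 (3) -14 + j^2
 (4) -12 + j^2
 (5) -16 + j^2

Expanding (-4 + j) * (4 + j):
= -16 + j^2
5) -16 + j^2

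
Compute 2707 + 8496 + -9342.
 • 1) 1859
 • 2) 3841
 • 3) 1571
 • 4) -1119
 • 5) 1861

First: 2707 + 8496 = 11203
Then: 11203 + -9342 = 1861
5) 1861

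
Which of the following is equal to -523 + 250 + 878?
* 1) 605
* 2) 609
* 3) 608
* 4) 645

First: -523 + 250 = -273
Then: -273 + 878 = 605
1) 605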